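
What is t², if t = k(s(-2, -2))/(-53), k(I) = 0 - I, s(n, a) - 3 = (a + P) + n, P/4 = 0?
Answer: 1/2809 ≈ 0.00035600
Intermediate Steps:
P = 0 (P = 4*0 = 0)
s(n, a) = 3 + a + n (s(n, a) = 3 + ((a + 0) + n) = 3 + (a + n) = 3 + a + n)
k(I) = -I
t = -1/53 (t = -(3 - 2 - 2)/(-53) = -1*(-1)*(-1/53) = 1*(-1/53) = -1/53 ≈ -0.018868)
t² = (-1/53)² = 1/2809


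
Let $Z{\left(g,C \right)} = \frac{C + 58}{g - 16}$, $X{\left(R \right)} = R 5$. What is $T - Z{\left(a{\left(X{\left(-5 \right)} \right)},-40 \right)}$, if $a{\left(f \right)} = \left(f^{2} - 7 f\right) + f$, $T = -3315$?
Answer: $- \frac{838701}{253} \approx -3315.0$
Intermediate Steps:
$X{\left(R \right)} = 5 R$
$a{\left(f \right)} = f^{2} - 6 f$
$Z{\left(g,C \right)} = \frac{58 + C}{-16 + g}$
$T - Z{\left(a{\left(X{\left(-5 \right)} \right)},-40 \right)} = -3315 - \frac{58 - 40}{-16 + 5 \left(-5\right) \left(-6 + 5 \left(-5\right)\right)} = -3315 - \frac{1}{-16 - 25 \left(-6 - 25\right)} 18 = -3315 - \frac{1}{-16 - -775} \cdot 18 = -3315 - \frac{1}{-16 + 775} \cdot 18 = -3315 - \frac{1}{759} \cdot 18 = -3315 - \frac{6}{253} = - \frac{838701}{253}$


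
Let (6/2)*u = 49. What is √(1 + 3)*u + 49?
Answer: 245/3 ≈ 81.667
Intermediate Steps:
u = 49/3 (u = (⅓)*49 = 49/3 ≈ 16.333)
√(1 + 3)*u + 49 = √(1 + 3)*(49/3) + 49 = √4*(49/3) + 49 = 2*(49/3) + 49 = 98/3 + 49 = 245/3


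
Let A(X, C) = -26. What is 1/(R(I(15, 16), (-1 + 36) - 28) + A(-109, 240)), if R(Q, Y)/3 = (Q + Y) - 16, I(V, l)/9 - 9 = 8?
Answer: 1/406 ≈ 0.0024631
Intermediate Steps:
I(V, l) = 153 (I(V, l) = 81 + 9*8 = 81 + 72 = 153)
R(Q, Y) = -48 + 3*Q + 3*Y (R(Q, Y) = 3*((Q + Y) - 16) = 3*(-16 + Q + Y) = -48 + 3*Q + 3*Y)
1/(R(I(15, 16), (-1 + 36) - 28) + A(-109, 240)) = 1/((-48 + 3*153 + 3*((-1 + 36) - 28)) - 26) = 1/((-48 + 459 + 3*(35 - 28)) - 26) = 1/((-48 + 459 + 3*7) - 26) = 1/((-48 + 459 + 21) - 26) = 1/(432 - 26) = 1/406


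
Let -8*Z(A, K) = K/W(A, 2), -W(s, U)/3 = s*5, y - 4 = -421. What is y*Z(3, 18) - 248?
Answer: -5377/20 ≈ -268.85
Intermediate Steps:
y = -417 (y = 4 - 421 = -417)
W(s, U) = -15*s (W(s, U) = -3*s*5 = -15*s)
Z(A, K) = K/(120*A) (Z(A, K) = -K/(8*((-15*A))) = -K*(-1/(15*A))/8 = -(-1)*K/(120*A) = K/(120*A))
y*Z(3, 18) - 248 = -139*18/(40*3) - 248 = -417*1/20 - 248 = -417/20 - 248 = -5377/20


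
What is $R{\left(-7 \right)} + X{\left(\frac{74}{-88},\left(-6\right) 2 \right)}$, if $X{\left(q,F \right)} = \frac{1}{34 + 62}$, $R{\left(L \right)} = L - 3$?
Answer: $- \frac{959}{96} \approx -9.9896$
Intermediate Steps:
$R{\left(L \right)} = -3 + L$ ($R{\left(L \right)} = L - 3 = -3 + L$)
$X{\left(q,F \right)} = \frac{1}{96}$
$R{\left(-7 \right)} + X{\left(\frac{74}{-88},\left(-6\right) 2 \right)} = \left(-3 - 7\right) + \frac{1}{96} = -10 + \frac{1}{96} = - \frac{959}{96}$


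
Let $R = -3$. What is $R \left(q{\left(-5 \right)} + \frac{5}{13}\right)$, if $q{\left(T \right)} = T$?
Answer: $\frac{180}{13} \approx 13.846$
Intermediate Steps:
$R \left(q{\left(-5 \right)} + \frac{5}{13}\right) = - 3 \left(-5 + \frac{5}{13}\right) = \left(-3\right) \left(- \frac{60}{13}\right) = \frac{180}{13}$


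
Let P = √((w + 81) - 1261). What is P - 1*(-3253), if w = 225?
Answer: 3253 + I*√955 ≈ 3253.0 + 30.903*I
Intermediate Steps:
P = I*√955 (P = √((225 + 81) - 1261) = √(306 - 1261) = √(-955) = I*√955 ≈ 30.903*I)
P - 1*(-3253) = I*√955 - 1*(-3253) = I*√955 + 3253 = 3253 + I*√955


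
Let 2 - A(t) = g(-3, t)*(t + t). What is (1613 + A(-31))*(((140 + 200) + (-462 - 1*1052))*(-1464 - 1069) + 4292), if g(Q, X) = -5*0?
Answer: 4809524910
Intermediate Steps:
g(Q, X) = 0
A(t) = 2 (A(t) = 2 - 0*(t + t) = 2 - 0*2*t = 2 - 1*0 = 2 + 0 = 2)
(1613 + A(-31))*(((140 + 200) + (-462 - 1*1052))*(-1464 - 1069) + 4292) = (1613 + 2)*(((140 + 200) + (-462 - 1*1052))*(-1464 - 1069) + 4292) = 1615*((340 + (-462 - 1052))*(-2533) + 4292) = 1615*((340 - 1514)*(-2533) + 4292) = 1615*(-1174*(-2533) + 4292) = 1615*(2973742 + 4292) = 1615*2978034 = 4809524910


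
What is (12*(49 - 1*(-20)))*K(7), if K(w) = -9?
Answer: -7452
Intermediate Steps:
(12*(49 - 1*(-20)))*K(7) = (12*(49 - 1*(-20)))*(-9) = (12*(49 + 20))*(-9) = (12*69)*(-9) = 828*(-9) = -7452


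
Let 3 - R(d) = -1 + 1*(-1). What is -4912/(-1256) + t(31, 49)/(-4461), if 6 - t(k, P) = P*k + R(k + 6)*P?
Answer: 1005020/233459 ≈ 4.3049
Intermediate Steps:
R(d) = 5 (R(d) = 3 - (-1 + 1*(-1)) = 3 - (-1 - 1) = 3 - 1*(-2) = 3 + 2 = 5)
t(k, P) = 6 - 5*P - P*k (t(k, P) = 6 - (P*k + 5*P) = 6 - (5*P + P*k) = 6 + (-5*P - P*k) = 6 - 5*P - P*k)
-4912/(-1256) + t(31, 49)/(-4461) = -4912/(-1256) + (6 - 5*49 - 1*49*31)/(-4461) = -4912*(-1/1256) + (6 - 245 - 1519)*(-1/4461) = 614/157 - 1758*(-1/4461) = 614/157 + 586/1487 = 1005020/233459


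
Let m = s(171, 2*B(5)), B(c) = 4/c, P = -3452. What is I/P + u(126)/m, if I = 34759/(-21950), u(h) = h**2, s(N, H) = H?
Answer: 751841751259/75771400 ≈ 9922.5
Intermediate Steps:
m = 8/5 (m = 2*(4/5) = 8/5 ≈ 1.6000)
I = -34759/21950 (I = 34759*(-1/21950) = -34759/21950 ≈ -1.5836)
I/P + u(126)/m = -34759/21950/(-3452) + 126**2/(8/5) = -34759/21950*(-1/3452) + 15876*(5/8) = 34759/75771400 + 19845/2 = 751841751259/75771400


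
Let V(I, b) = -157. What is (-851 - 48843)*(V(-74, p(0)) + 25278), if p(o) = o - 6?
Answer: -1248362974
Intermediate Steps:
p(o) = -6 + o
(-851 - 48843)*(V(-74, p(0)) + 25278) = (-851 - 48843)*(-157 + 25278) = -49694*25121 = -1248362974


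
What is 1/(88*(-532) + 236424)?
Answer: 1/189608 ≈ 5.2740e-6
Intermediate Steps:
1/(88*(-532) + 236424) = 1/(-46816 + 236424) = 1/189608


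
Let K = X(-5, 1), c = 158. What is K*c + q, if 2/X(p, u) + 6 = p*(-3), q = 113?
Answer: 1333/9 ≈ 148.11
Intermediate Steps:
X(p, u) = 2/(-6 - 3*p) (X(p, u) = 2/(-6 + p*(-3)) = 2/(-6 - 3*p))
K = 2/9 (K = -2/(6 + 3*(-5)) = -2/(6 - 15) = -2/(-9) = -2*(-1/9) = 2/9 ≈ 0.22222)
K*c + q = (2/9)*158 + 113 = 316/9 + 113 = 1333/9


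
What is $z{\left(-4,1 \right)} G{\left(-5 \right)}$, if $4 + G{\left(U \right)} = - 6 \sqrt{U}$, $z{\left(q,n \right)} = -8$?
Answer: $32 + 48 i \sqrt{5} \approx 32.0 + 107.33 i$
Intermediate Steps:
$G{\left(U \right)} = -4 - 6 \sqrt{U}$
$z{\left(-4,1 \right)} G{\left(-5 \right)} = - 8 \left(-4 - 6 \sqrt{-5}\right) = - 8 \left(-4 - 6 i \sqrt{5}\right) = 32 + 48 i \sqrt{5}$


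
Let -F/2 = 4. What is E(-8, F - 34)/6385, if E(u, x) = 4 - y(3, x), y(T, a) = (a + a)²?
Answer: -7052/6385 ≈ -1.1045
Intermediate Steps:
F = -8 (F = -2*4 = -8)
y(T, a) = 4*a² (y(T, a) = (2*a)² = 4*a²)
E(u, x) = 4 - 4*x²
E(-8, F - 34)/6385 = (4 - 4*(-8 - 34)²)/6385 = (4 - 4*(-42)²)*(1/6385) = (4 - 4*1764)*(1/6385) = (4 - 7056)*(1/6385) = -7052*1/6385 = -7052/6385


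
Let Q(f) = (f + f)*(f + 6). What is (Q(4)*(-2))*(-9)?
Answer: 1440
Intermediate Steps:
Q(f) = 2*f*(6 + f) (Q(f) = (2*f)*(6 + f) = 2*f*(6 + f))
(Q(4)*(-2))*(-9) = ((2*4*(6 + 4))*(-2))*(-9) = ((2*4*10)*(-2))*(-9) = (80*(-2))*(-9) = -160*(-9) = 1440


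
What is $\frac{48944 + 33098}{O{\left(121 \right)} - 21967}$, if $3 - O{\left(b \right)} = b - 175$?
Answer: $- \frac{41021}{10955} \approx -3.7445$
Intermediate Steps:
$O{\left(b \right)} = 178 - b$ ($O{\left(b \right)} = 3 - \left(b - 175\right) = 3 - \left(-175 + b\right) = 178 - b$)
$\frac{48944 + 33098}{O{\left(121 \right)} - 21967} = \frac{48944 + 33098}{\left(178 - 121\right) - 21967} = \frac{82042}{\left(178 - 121\right) - 21967} = \frac{82042}{57 - 21967} = \frac{82042}{-21910} = 82042 \left(- \frac{1}{21910}\right) = - \frac{41021}{10955}$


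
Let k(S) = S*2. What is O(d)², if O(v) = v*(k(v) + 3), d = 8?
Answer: 23104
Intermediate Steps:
k(S) = 2*S
O(v) = v*(3 + 2*v) (O(v) = v*(2*v + 3) = v*(3 + 2*v))
O(d)² = (8*(3 + 2*8))² = (8*(3 + 16))² = (8*19)² = 152² = 23104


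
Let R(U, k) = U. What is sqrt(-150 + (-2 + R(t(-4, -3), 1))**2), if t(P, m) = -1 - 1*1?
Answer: I*sqrt(134) ≈ 11.576*I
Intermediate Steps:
t(P, m) = -2 (t(P, m) = -1 - 1 = -2)
sqrt(-150 + (-2 + R(t(-4, -3), 1))**2) = sqrt(-150 + (-2 - 2)**2) = sqrt(-150 + (-4)**2) = sqrt(-150 + 16) = sqrt(-134) = I*sqrt(134)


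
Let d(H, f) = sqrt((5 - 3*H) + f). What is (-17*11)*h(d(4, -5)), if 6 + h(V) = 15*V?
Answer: 1122 - 5610*I*sqrt(3) ≈ 1122.0 - 9716.8*I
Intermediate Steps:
d(H, f) = sqrt(5 + f - 3*H)
h(V) = -6 + 15*V
(-17*11)*h(d(4, -5)) = (-17*11)*(-6 + 15*sqrt(5 - 5 - 3*4)) = -187*(-6 + 15*sqrt(5 - 5 - 12)) = -187*(-6 + 15*sqrt(-12)) = -187*(-6 + 15*(2*I*sqrt(3))) = -187*(-6 + 30*I*sqrt(3)) = 1122 - 5610*I*sqrt(3)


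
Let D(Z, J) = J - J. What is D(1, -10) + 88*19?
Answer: 1672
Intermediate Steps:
D(Z, J) = 0
D(1, -10) + 88*19 = 0 + 88*19 = 0 + 1672 = 1672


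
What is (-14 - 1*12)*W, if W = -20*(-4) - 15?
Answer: -1690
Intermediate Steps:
W = 65 (W = 80 - 15 = 65)
(-14 - 1*12)*W = (-14 - 1*12)*65 = (-14 - 12)*65 = -26*65 = -1690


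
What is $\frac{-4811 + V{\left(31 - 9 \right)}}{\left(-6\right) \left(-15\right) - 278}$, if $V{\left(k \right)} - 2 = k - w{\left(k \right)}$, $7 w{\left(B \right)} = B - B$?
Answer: $\frac{4787}{188} \approx 25.463$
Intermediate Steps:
$w{\left(B \right)} = 0$ ($w{\left(B \right)} = \frac{B - B}{7} = \frac{1}{7} \cdot 0 = 0$)
$V{\left(k \right)} = 2 + k$ ($V{\left(k \right)} = 2 + \left(k - 0\right) = 2 + \left(k + 0\right) = 2 + k$)
$\frac{-4811 + V{\left(31 - 9 \right)}}{\left(-6\right) \left(-15\right) - 278} = \frac{-4811 + \left(2 + \left(31 - 9\right)\right)}{\left(-6\right) \left(-15\right) - 278} = \frac{-4811 + \left(2 + 22\right)}{90 - 278} = \frac{-4811 + 24}{-188} = \left(-4787\right) \left(- \frac{1}{188}\right) = \frac{4787}{188}$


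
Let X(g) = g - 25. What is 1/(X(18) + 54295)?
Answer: 1/54288 ≈ 1.8420e-5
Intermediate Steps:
X(g) = -25 + g
1/(X(18) + 54295) = 1/((-25 + 18) + 54295) = 1/(-7 + 54295) = 1/54288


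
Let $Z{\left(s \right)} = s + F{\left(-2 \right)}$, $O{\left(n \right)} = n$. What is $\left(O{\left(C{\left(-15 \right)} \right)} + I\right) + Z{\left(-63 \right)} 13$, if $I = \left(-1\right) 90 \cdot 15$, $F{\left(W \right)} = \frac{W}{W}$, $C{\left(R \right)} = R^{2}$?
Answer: $-1931$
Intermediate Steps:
$F{\left(W \right)} = 1$
$Z{\left(s \right)} = 1 + s$ ($Z{\left(s \right)} = s + 1 = 1 + s$)
$I = -1350$ ($I = \left(-90\right) 15 = -1350$)
$\left(O{\left(C{\left(-15 \right)} \right)} + I\right) + Z{\left(-63 \right)} 13 = \left(\left(-15\right)^{2} - 1350\right) + \left(1 - 63\right) 13 = \left(225 - 1350\right) - 806 = -1125 - 806 = -1931$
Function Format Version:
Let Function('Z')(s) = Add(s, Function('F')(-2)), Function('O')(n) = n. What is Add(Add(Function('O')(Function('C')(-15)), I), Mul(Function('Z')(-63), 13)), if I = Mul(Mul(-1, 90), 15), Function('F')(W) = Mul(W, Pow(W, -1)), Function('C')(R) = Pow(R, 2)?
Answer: -1931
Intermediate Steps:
Function('F')(W) = 1
Function('Z')(s) = Add(1, s) (Function('Z')(s) = Add(s, 1) = Add(1, s))
I = -1350 (I = Mul(-90, 15) = -1350)
Add(Add(Function('O')(Function('C')(-15)), I), Mul(Function('Z')(-63), 13)) = Add(Add(Pow(-15, 2), -1350), Mul(Add(1, -63), 13)) = Add(Add(225, -1350), Mul(-62, 13)) = Add(-1125, -806) = -1931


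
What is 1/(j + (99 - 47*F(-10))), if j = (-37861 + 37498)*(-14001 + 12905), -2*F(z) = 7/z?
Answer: 20/7958611 ≈ 2.5130e-6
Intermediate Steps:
F(z) = -7/(2*z)
j = 397848 (j = -363*(-1096) = 397848)
1/(j + (99 - 47*F(-10))) = 1/(397848 + (99 - (-329)/(2*(-10)))) = 1/(397848 + (99 - (-329)*(-1)/(2*10))) = 1/(397848 + (99 - 47*7/20)) = 1/(397848 + (99 - 329/20)) = 1/(397848 + 1651/20) = 1/(7958611/20) = 20/7958611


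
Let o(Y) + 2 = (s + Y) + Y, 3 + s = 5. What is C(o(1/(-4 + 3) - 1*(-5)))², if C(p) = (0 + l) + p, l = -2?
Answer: 36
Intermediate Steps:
s = 2 (s = -3 + 5 = 2)
o(Y) = 2*Y (o(Y) = -2 + ((2 + Y) + Y) = -2 + (2 + 2*Y) = 2*Y)
C(p) = -2 + p (C(p) = (0 - 2) + p = -2 + p)
C(o(1/(-4 + 3) - 1*(-5)))² = (-2 + 2*(1/(-4 + 3) - 1*(-5)))² = (-2 + 2*(1/(-1) + 5))² = (-2 + 2*(-1 + 5))² = (-2 + 2*4)² = (-2 + 8)² = 6² = 36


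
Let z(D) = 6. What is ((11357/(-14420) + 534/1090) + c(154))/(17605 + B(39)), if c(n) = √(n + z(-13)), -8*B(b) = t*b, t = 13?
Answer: -187154/11028630137 + 32*√10/140333 ≈ 0.00070412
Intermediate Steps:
B(b) = -13*b/8
c(n) = √(6 + n) (c(n) = √(n + 6) = √(6 + n))
((11357/(-14420) + 534/1090) + c(154))/(17605 + B(39)) = ((11357/(-14420) + 534/1090) + √(6 + 154))/(17605 - 13/8*39) = ((11357*(-1/14420) + 534*(1/1090)) + √160)/(17605 - 507/8) = ((-11357/14420 + 267/545) + 4*√10)/(140333/8) = (-93577/314356 + 4*√10)*(8/140333) = -187154/11028630137 + 32*√10/140333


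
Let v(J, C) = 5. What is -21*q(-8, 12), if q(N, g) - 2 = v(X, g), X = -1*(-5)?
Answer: -147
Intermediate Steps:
X = 5
q(N, g) = 7 (q(N, g) = 2 + 5 = 7)
-21*q(-8, 12) = -21*7 = -147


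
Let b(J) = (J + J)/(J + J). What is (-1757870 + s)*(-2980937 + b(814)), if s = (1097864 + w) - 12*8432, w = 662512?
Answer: 294152802608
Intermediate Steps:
b(J) = 1 (b(J) = (2*J)/((2*J)) = (2*J)*(1/(2*J)) = 1)
s = 1659192 (s = (1097864 + 662512) - 12*8432 = 1760376 - 101184 = 1659192)
(-1757870 + s)*(-2980937 + b(814)) = (-1757870 + 1659192)*(-2980937 + 1) = -98678*(-2980936) = 294152802608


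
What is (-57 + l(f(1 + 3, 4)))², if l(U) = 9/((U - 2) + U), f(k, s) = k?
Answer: 12321/4 ≈ 3080.3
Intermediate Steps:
l(U) = 9/(-2 + 2*U) (l(U) = 9/((-2 + U) + U) = 9/(-2 + 2*U))
(-57 + l(f(1 + 3, 4)))² = (-57 + 9/(2*(-1 + (1 + 3))))² = (-57 + 9/(2*(-1 + 4)))² = (-57 + (9/2)/3)² = (-57 + (9/2)*(⅓))² = (-57 + 3/2)² = (-111/2)² = 12321/4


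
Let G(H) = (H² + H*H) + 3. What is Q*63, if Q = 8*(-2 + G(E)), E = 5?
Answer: 25704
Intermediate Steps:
G(H) = 3 + 2*H² (G(H) = (H² + H²) + 3 = 2*H² + 3 = 3 + 2*H²)
Q = 408 (Q = 8*(-2 + (3 + 2*5²)) = 8*(-2 + (3 + 2*25)) = 8*(-2 + (3 + 50)) = 8*(-2 + 53) = 8*51 = 408)
Q*63 = 408*63 = 25704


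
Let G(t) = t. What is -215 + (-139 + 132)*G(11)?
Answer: -292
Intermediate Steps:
-215 + (-139 + 132)*G(11) = -215 + (-139 + 132)*11 = -215 - 7*11 = -215 - 77 = -292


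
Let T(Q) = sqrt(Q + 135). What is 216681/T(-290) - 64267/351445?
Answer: -64267/351445 - 216681*I*sqrt(155)/155 ≈ -0.18287 - 17404.0*I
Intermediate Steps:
T(Q) = sqrt(135 + Q)
216681/T(-290) - 64267/351445 = 216681/(sqrt(135 - 290)) - 64267/351445 = 216681/(sqrt(-155)) - 64267*1/351445 = 216681/((I*sqrt(155))) - 64267/351445 = 216681*(-I*sqrt(155)/155) - 64267/351445 = -216681*I*sqrt(155)/155 - 64267/351445 = -64267/351445 - 216681*I*sqrt(155)/155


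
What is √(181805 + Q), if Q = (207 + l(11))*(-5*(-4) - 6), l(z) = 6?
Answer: √184787 ≈ 429.87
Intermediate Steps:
Q = 2982 (Q = (207 + 6)*(-5*(-4) - 6) = 213*(20 - 6) = 213*14 = 2982)
√(181805 + Q) = √(181805 + 2982) = √184787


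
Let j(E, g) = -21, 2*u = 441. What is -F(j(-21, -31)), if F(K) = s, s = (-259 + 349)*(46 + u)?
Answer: -23985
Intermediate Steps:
u = 441/2 (u = (1/2)*441 = 441/2 ≈ 220.50)
s = 23985 (s = (-259 + 349)*(46 + 441/2) = 90*(533/2) = 23985)
F(K) = 23985
-F(j(-21, -31)) = -1*23985 = -23985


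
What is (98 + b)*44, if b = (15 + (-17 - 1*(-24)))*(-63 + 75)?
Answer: 15928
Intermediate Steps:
b = 264 (b = (15 + (-17 + 24))*12 = (15 + 7)*12 = 22*12 = 264)
(98 + b)*44 = (98 + 264)*44 = 362*44 = 15928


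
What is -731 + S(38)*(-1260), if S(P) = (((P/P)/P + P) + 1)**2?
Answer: -693039926/361 ≈ -1.9198e+6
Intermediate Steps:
S(P) = (1 + P + 1/P)**2 (S(P) = ((1/P + P) + 1)**2 = ((P + 1/P) + 1)**2 = (1 + P + 1/P)**2)
-731 + S(38)*(-1260) = -731 + ((1 + 38 + 38**2)**2/38**2)*(-1260) = -731 + ((1 + 38 + 1444)**2/1444)*(-1260) = -731 + ((1/1444)*1483**2)*(-1260) = -731 + ((1/1444)*2199289)*(-1260) = -731 + (2199289/1444)*(-1260) = -731 - 692776035/361 = -693039926/361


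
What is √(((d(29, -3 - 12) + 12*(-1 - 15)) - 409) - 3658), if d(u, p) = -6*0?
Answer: I*√4259 ≈ 65.261*I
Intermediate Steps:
d(u, p) = 0
√(((d(29, -3 - 12) + 12*(-1 - 15)) - 409) - 3658) = √(((0 + 12*(-1 - 15)) - 409) - 3658) = √(((0 + 12*(-16)) - 409) - 3658) = √(((0 - 192) - 409) - 3658) = √((-192 - 409) - 3658) = √(-601 - 3658) = √(-4259) = I*√4259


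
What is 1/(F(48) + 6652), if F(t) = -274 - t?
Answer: 1/6330 ≈ 0.00015798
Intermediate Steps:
1/(F(48) + 6652) = 1/((-274 - 1*48) + 6652) = 1/((-274 - 48) + 6652) = 1/(-322 + 6652) = 1/6330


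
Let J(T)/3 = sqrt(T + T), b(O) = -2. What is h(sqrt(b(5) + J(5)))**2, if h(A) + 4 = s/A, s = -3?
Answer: (4 + 3/sqrt(-2 + 3*sqrt(10)))**2 ≈ 25.973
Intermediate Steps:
J(T) = 3*sqrt(2)*sqrt(T) (J(T) = 3*sqrt(T + T) = 3*sqrt(2*T) = 3*(sqrt(2)*sqrt(T)) = 3*sqrt(2)*sqrt(T))
h(A) = -4 - 3/A
h(sqrt(b(5) + J(5)))**2 = (-4 - 3/sqrt(-2 + 3*sqrt(2)*sqrt(5)))**2 = (-4 - 3/sqrt(-2 + 3*sqrt(10)))**2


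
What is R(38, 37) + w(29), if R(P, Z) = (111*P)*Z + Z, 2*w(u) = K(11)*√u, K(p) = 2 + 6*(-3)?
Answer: 156103 - 8*√29 ≈ 1.5606e+5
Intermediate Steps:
K(p) = -16 (K(p) = 2 - 18 = -16)
w(u) = -8*√u (w(u) = (-16*√u)/2 = -8*√u)
R(P, Z) = Z + 111*P*Z (R(P, Z) = 111*P*Z + Z = Z + 111*P*Z)
R(38, 37) + w(29) = 37*(1 + 111*38) - 8*√29 = 37*(1 + 4218) - 8*√29 = 37*4219 - 8*√29 = 156103 - 8*√29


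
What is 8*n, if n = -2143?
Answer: -17144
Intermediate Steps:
8*n = 8*(-2143) = -17144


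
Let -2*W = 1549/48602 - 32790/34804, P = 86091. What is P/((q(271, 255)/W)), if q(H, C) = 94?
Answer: 16569807613593/39751284188 ≈ 416.84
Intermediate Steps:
W = 192468523/422886002 (W = -(1549/48602 - 32790/34804)/2 = -(1549*(1/48602) - 32790*1/34804)/2 = -(1549/48602 - 16395/17402)/2 = -1/2*(-192468523/211443001) = 192468523/422886002 ≈ 0.45513)
P/((q(271, 255)/W)) = 86091/((94/(192468523/422886002))) = 86091/((94*(422886002/192468523))) = 86091/(39751284188/192468523) = 86091*(192468523/39751284188) = 16569807613593/39751284188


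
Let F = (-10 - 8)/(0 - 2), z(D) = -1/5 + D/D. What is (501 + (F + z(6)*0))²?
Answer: 260100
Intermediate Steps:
z(D) = ⅘ (z(D) = -1*⅕ + 1 = -⅕ + 1 = ⅘)
F = 9 (F = -18/(-2) = -18*(-½) = 9)
(501 + (F + z(6)*0))² = (501 + (9 + (⅘)*0))² = (501 + (9 + 0))² = (501 + 9)² = 510² = 260100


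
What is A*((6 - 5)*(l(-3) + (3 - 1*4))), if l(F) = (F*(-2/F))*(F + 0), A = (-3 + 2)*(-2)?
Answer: 10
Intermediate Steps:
A = 2 (A = -1*(-2) = 2)
l(F) = -2*F
A*((6 - 5)*(l(-3) + (3 - 1*4))) = 2*((6 - 5)*(-2*(-3) + (3 - 1*4))) = 2*(1*(6 + (3 - 4))) = 2*(1*(6 - 1)) = 2*(1*5) = 2*5 = 10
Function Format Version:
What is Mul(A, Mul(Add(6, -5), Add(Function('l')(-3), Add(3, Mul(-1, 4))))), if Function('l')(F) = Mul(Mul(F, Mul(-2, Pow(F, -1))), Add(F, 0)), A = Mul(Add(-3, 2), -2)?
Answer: 10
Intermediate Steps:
A = 2 (A = Mul(-1, -2) = 2)
Function('l')(F) = Mul(-2, F)
Mul(A, Mul(Add(6, -5), Add(Function('l')(-3), Add(3, Mul(-1, 4))))) = Mul(2, Mul(Add(6, -5), Add(Mul(-2, -3), Add(3, Mul(-1, 4))))) = Mul(2, Mul(1, Add(6, Add(3, -4)))) = Mul(2, Mul(1, Add(6, -1))) = Mul(2, Mul(1, 5)) = Mul(2, 5) = 10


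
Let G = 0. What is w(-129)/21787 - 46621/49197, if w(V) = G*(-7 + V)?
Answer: -2027/2139 ≈ -0.94764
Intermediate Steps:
w(V) = 0 (w(V) = 0*(-7 + V) = 0)
w(-129)/21787 - 46621/49197 = 0/21787 - 46621/49197 = 0*(1/21787) - 46621*1/49197 = 0 - 2027/2139 = -2027/2139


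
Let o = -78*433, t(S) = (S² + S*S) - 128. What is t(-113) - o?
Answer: 59184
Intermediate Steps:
t(S) = -128 + 2*S² (t(S) = (S² + S²) - 128 = 2*S² - 128 = -128 + 2*S²)
o = -33774
t(-113) - o = (-128 + 2*(-113)²) - 1*(-33774) = (-128 + 2*12769) + 33774 = (-128 + 25538) + 33774 = 25410 + 33774 = 59184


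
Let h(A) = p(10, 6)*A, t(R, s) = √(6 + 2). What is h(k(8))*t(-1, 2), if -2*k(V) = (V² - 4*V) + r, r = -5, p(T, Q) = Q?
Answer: -162*√2 ≈ -229.10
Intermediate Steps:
t(R, s) = 2*√2 (t(R, s) = √8 = 2*√2)
k(V) = 5/2 + 2*V - V²/2 (k(V) = -((V² - 4*V) - 5)/2 = -(-5 + V² - 4*V)/2 = 5/2 + 2*V - V²/2)
h(A) = 6*A
h(k(8))*t(-1, 2) = (6*(5/2 + 2*8 - ½*8²))*(2*√2) = (6*(5/2 + 16 - ½*64))*(2*√2) = (6*(5/2 + 16 - 32))*(2*√2) = (6*(-27/2))*(2*√2) = -162*√2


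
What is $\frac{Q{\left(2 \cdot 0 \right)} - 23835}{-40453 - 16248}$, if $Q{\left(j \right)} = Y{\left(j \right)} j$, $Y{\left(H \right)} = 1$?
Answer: $\frac{23835}{56701} \approx 0.42036$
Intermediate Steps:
$Q{\left(j \right)} = j$ ($Q{\left(j \right)} = 1 j = j$)
$\frac{Q{\left(2 \cdot 0 \right)} - 23835}{-40453 - 16248} = \frac{2 \cdot 0 - 23835}{-40453 - 16248} = \frac{0 - 23835}{-56701} = \left(-23835\right) \left(- \frac{1}{56701}\right) = \frac{23835}{56701}$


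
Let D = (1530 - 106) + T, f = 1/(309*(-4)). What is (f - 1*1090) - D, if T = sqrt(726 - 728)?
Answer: -3107305/1236 - I*sqrt(2) ≈ -2514.0 - 1.4142*I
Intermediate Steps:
T = I*sqrt(2) (T = sqrt(-2) = I*sqrt(2) ≈ 1.4142*I)
f = -1/1236 (f = 1/(-1236) = -1/1236 ≈ -0.00080906)
D = 1424 + I*sqrt(2) (D = (1530 - 106) + I*sqrt(2) = 1424 + I*sqrt(2) ≈ 1424.0 + 1.4142*I)
(f - 1*1090) - D = (-1/1236 - 1*1090) - (1424 + I*sqrt(2)) = (-1/1236 - 1090) + (-1424 - I*sqrt(2)) = -1347241/1236 + (-1424 - I*sqrt(2)) = -3107305/1236 - I*sqrt(2)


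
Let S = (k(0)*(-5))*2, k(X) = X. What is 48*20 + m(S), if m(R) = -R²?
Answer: 960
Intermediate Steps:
S = 0 (S = (0*(-5))*2 = 0*2 = 0)
48*20 + m(S) = 48*20 - 1*0² = 960 - 1*0 = 960 + 0 = 960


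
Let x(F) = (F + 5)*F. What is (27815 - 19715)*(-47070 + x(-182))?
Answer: -120333600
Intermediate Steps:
x(F) = F*(5 + F) (x(F) = (5 + F)*F = F*(5 + F))
(27815 - 19715)*(-47070 + x(-182)) = (27815 - 19715)*(-47070 - 182*(5 - 182)) = 8100*(-47070 - 182*(-177)) = 8100*(-47070 + 32214) = 8100*(-14856) = -120333600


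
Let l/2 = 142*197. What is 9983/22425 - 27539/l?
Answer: -59033191/1254633900 ≈ -0.047052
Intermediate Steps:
l = 55948 (l = 2*(142*197) = 2*27974 = 55948)
9983/22425 - 27539/l = 9983/22425 - 27539/55948 = -59033191/1254633900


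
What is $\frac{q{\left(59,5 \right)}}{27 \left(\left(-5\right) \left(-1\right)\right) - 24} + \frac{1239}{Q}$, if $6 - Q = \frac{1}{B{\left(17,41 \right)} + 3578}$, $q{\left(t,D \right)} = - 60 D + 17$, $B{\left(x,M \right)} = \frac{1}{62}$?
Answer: $\frac{30132359093}{147736560} \approx 203.96$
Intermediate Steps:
$B{\left(x,M \right)} = \frac{1}{62}$
$q{\left(t,D \right)} = 17 - 60 D$
$Q = \frac{1330960}{221837}$ ($Q = 6 - \frac{1}{\frac{1}{62} + 3578} = 6 - \frac{1}{\frac{221837}{62}} = 6 - \frac{62}{221837} = \frac{1330960}{221837} \approx 5.9997$)
$\frac{q{\left(59,5 \right)}}{27 \left(\left(-5\right) \left(-1\right)\right) - 24} + \frac{1239}{Q} = \frac{17 - 300}{27 \left(\left(-5\right) \left(-1\right)\right) - 24} + \frac{1239}{\frac{1330960}{221837}} = \frac{17 - 300}{27 \cdot 5 - 24} + 1239 \cdot \frac{221837}{1330960} = - \frac{283}{135 - 24} + \frac{274856043}{1330960} = - \frac{283}{111} + \frac{274856043}{1330960} = \frac{30132359093}{147736560}$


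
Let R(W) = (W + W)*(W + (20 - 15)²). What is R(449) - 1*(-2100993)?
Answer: 2526645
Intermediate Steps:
R(W) = 2*W*(25 + W) (R(W) = (2*W)*(W + 5²) = (2*W)*(W + 25) = (2*W)*(25 + W) = 2*W*(25 + W))
R(449) - 1*(-2100993) = 2*449*(25 + 449) - 1*(-2100993) = 2*449*474 + 2100993 = 425652 + 2100993 = 2526645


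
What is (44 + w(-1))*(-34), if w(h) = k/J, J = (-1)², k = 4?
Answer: -1632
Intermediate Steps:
J = 1
w(h) = 4 (w(h) = 4/1 = 4*1 = 4)
(44 + w(-1))*(-34) = (44 + 4)*(-34) = 48*(-34) = -1632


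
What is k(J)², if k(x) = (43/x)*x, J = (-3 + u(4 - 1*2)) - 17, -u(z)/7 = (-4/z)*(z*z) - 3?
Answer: 1849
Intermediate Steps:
u(z) = 21 + 28*z (u(z) = -7*((-4/z)*(z*z) - 3) = -7*((-4/z)*z² - 3) = -7*(-4*z - 3) = -7*(-3 - 4*z) = 21 + 28*z)
J = 57 (J = (-3 + (21 + 28*(4 - 1*2))) - 17 = (-3 + (21 + 28*(4 - 2))) - 17 = (-3 + (21 + 28*2)) - 17 = (-3 + (21 + 56)) - 17 = (-3 + 77) - 17 = 74 - 17 = 57)
k(x) = 43
k(J)² = 43² = 1849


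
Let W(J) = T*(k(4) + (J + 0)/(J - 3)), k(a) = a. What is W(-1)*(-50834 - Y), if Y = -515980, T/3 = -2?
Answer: -11861223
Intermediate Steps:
T = -6 (T = 3*(-2) = -6)
W(J) = -24 - 6*J/(-3 + J) (W(J) = -6*(4 + (J + 0)/(J - 3)) = -6*(4 + J/(-3 + J)) = -24 - 6*J/(-3 + J))
W(-1)*(-50834 - Y) = (6*(12 - 5*(-1))/(-3 - 1))*(-50834 - 1*(-515980)) = (6*(12 + 5)/(-4))*(-50834 + 515980) = (6*(-¼)*17)*465146 = -51/2*465146 = -11861223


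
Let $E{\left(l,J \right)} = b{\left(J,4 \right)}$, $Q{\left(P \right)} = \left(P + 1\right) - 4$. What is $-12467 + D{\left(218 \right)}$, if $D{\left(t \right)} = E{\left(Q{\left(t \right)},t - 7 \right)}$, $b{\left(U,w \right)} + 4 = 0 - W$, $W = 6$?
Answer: $-12477$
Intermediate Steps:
$Q{\left(P \right)} = -3 + P$ ($Q{\left(P \right)} = \left(1 + P\right) - 4 = -3 + P$)
$b{\left(U,w \right)} = -10$ ($b{\left(U,w \right)} = -4 + \left(0 - 6\right) = -4 - 6 = -10$)
$E{\left(l,J \right)} = -10$
$D{\left(t \right)} = -10$
$-12467 + D{\left(218 \right)} = -12467 - 10 = -12477$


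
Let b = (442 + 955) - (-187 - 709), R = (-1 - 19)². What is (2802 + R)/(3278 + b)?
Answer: 3202/5571 ≈ 0.57476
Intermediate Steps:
R = 400 (R = (-20)² = 400)
b = 2293 (b = 1397 - 1*(-896) = 1397 + 896 = 2293)
(2802 + R)/(3278 + b) = (2802 + 400)/(3278 + 2293) = 3202/5571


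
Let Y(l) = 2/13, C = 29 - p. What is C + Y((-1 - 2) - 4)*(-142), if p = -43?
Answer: 652/13 ≈ 50.154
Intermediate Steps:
C = 72 (C = 29 - 1*(-43) = 29 + 43 = 72)
Y(l) = 2/13 (Y(l) = 2*(1/13) = 2/13)
C + Y((-1 - 2) - 4)*(-142) = 72 + (2/13)*(-142) = 72 - 284/13 = 652/13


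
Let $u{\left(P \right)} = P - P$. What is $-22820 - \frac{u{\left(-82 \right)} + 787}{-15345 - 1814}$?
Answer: $- \frac{391567593}{17159} \approx -22820.0$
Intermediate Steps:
$u{\left(P \right)} = 0$
$-22820 - \frac{u{\left(-82 \right)} + 787}{-15345 - 1814} = -22820 - \frac{0 + 787}{-15345 - 1814} = -22820 - \frac{787}{-17159} = -22820 - 787 \left(- \frac{1}{17159}\right) = -22820 - - \frac{787}{17159} = -22820 + \frac{787}{17159} = - \frac{391567593}{17159}$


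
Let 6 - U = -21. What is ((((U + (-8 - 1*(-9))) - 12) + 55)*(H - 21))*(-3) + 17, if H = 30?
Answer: -1900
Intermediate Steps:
U = 27 (U = 6 - 1*(-21) = 6 + 21 = 27)
((((U + (-8 - 1*(-9))) - 12) + 55)*(H - 21))*(-3) + 17 = ((((27 + (-8 - 1*(-9))) - 12) + 55)*(30 - 21))*(-3) + 17 = ((((27 + (-8 + 9)) - 12) + 55)*9)*(-3) + 17 = ((((27 + 1) - 12) + 55)*9)*(-3) + 17 = (((28 - 12) + 55)*9)*(-3) + 17 = ((16 + 55)*9)*(-3) + 17 = (71*9)*(-3) + 17 = 639*(-3) + 17 = -1917 + 17 = -1900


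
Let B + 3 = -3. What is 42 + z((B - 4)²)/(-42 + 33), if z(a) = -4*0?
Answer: 42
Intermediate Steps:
B = -6 (B = -3 - 3 = -6)
z(a) = 0
42 + z((B - 4)²)/(-42 + 33) = 42 + 0/(-42 + 33) = 42 + 0/(-9) = 42 + 0*(-⅑) = 42 + 0 = 42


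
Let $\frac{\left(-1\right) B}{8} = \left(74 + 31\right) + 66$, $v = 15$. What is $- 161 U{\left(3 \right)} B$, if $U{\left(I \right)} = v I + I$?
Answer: $10571904$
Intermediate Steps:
$B = -1368$ ($B = - 8 \left(\left(74 + 31\right) + 66\right) = - 8 \left(105 + 66\right) = \left(-8\right) 171 = -1368$)
$U{\left(I \right)} = 16 I$ ($U{\left(I \right)} = 15 I + I = 16 I$)
$- 161 U{\left(3 \right)} B = - 161 \cdot 16 \cdot 3 \left(-1368\right) = \left(-161\right) 48 \left(-1368\right) = \left(-7728\right) \left(-1368\right) = 10571904$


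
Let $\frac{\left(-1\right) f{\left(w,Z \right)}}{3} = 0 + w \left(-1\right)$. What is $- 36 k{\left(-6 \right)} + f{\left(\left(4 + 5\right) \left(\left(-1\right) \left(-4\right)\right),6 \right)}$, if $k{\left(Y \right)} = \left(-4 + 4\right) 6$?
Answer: $108$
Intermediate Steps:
$f{\left(w,Z \right)} = 3 w$ ($f{\left(w,Z \right)} = - 3 \left(0 + w \left(-1\right)\right) = - 3 \left(0 - w\right) = - 3 \left(- w\right) = 3 w$)
$k{\left(Y \right)} = 0$ ($k{\left(Y \right)} = 0 \cdot 6 = 0$)
$- 36 k{\left(-6 \right)} + f{\left(\left(4 + 5\right) \left(\left(-1\right) \left(-4\right)\right),6 \right)} = \left(-36\right) 0 + 3 \left(4 + 5\right) \left(\left(-1\right) \left(-4\right)\right) = 0 + 3 \cdot 9 \cdot 4 = 0 + 3 \cdot 36 = 0 + 108 = 108$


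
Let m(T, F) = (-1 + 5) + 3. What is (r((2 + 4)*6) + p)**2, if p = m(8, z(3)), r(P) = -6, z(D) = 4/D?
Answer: 1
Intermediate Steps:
m(T, F) = 7 (m(T, F) = 4 + 3 = 7)
p = 7
(r((2 + 4)*6) + p)**2 = (-6 + 7)**2 = 1**2 = 1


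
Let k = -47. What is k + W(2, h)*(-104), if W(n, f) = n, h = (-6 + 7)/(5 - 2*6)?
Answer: -255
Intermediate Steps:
h = -⅐ (h = 1/(5 - 12) = 1/(-7) = 1*(-⅐) = -⅐ ≈ -0.14286)
k + W(2, h)*(-104) = -47 + 2*(-104) = -47 - 208 = -255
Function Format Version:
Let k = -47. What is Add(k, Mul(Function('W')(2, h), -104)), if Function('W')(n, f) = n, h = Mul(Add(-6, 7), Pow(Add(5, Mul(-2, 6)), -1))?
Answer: -255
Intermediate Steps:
h = Rational(-1, 7) (h = Mul(1, Pow(Add(5, -12), -1)) = Mul(1, Pow(-7, -1)) = Mul(1, Rational(-1, 7)) = Rational(-1, 7) ≈ -0.14286)
Add(k, Mul(Function('W')(2, h), -104)) = Add(-47, Mul(2, -104)) = Add(-47, -208) = -255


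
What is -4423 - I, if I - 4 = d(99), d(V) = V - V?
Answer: -4427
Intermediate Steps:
d(V) = 0
I = 4 (I = 4 + 0 = 4)
-4423 - I = -4423 - 1*4 = -4423 - 4 = -4427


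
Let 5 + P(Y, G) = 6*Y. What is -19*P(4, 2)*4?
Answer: -1444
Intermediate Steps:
P(Y, G) = -5 + 6*Y
-19*P(4, 2)*4 = -19*(-5 + 6*4)*4 = -19*(-5 + 24)*4 = -19*19*4 = -361*4 = -1444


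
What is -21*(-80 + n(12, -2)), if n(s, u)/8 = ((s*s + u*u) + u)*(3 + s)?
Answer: -366240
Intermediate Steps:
n(s, u) = 8*(3 + s)*(u + s² + u²) (n(s, u) = 8*(((s*s + u*u) + u)*(3 + s)) = 8*(((s² + u²) + u)*(3 + s)) = 8*((u + s² + u²)*(3 + s)) = 8*((3 + s)*(u + s² + u²)) = 8*(3 + s)*(u + s² + u²))
-21*(-80 + n(12, -2)) = -21*(-80 + (8*12³ + 24*(-2) + 24*12² + 24*(-2)² + 8*12*(-2) + 8*12*(-2)²)) = -21*(-80 + (8*1728 - 48 + 24*144 + 24*4 - 192 + 8*12*4)) = -21*(-80 + (13824 - 48 + 3456 + 96 - 192 + 384)) = -21*(-80 + 17520) = -21*17440 = -366240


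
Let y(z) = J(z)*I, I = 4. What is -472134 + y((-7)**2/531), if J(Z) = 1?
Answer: -472130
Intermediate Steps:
y(z) = 4 (y(z) = 1*4 = 4)
-472134 + y((-7)**2/531) = -472134 + 4 = -472130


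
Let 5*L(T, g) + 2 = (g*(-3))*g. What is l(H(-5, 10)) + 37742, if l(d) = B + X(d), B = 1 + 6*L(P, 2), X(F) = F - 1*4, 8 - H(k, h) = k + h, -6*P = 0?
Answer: 188626/5 ≈ 37725.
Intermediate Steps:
P = 0 (P = -⅙*0 = 0)
L(T, g) = -⅖ - 3*g²/5 (L(T, g) = -⅖ + ((g*(-3))*g)/5 = -⅖ + ((-3*g)*g)/5 = -⅖ + (-3*g²)/5 = -⅖ - 3*g²/5)
H(k, h) = 8 - h - k (H(k, h) = 8 - (k + h) = 8 - (h + k) = 8 + (-h - k) = 8 - h - k)
X(F) = -4 + F (X(F) = F - 4 = -4 + F)
B = -79/5 (B = 1 + 6*(-⅖ - ⅗*2²) = 1 + 6*(-⅖ - ⅗*4) = 1 + 6*(-⅖ - 12/5) = 1 + 6*(-14/5) = 1 - 84/5 = -79/5 ≈ -15.800)
l(d) = -99/5 + d (l(d) = -79/5 + (-4 + d) = -99/5 + d)
l(H(-5, 10)) + 37742 = (-99/5 + (8 - 1*10 - 1*(-5))) + 37742 = (-99/5 + (8 - 10 + 5)) + 37742 = (-99/5 + 3) + 37742 = -84/5 + 37742 = 188626/5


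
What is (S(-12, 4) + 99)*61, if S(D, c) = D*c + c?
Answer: 3355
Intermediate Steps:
S(D, c) = c + D*c
(S(-12, 4) + 99)*61 = (4*(1 - 12) + 99)*61 = (4*(-11) + 99)*61 = (-44 + 99)*61 = 55*61 = 3355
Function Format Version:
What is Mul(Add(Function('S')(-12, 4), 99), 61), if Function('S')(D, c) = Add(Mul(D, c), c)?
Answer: 3355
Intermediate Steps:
Function('S')(D, c) = Add(c, Mul(D, c))
Mul(Add(Function('S')(-12, 4), 99), 61) = Mul(Add(Mul(4, Add(1, -12)), 99), 61) = Mul(Add(Mul(4, -11), 99), 61) = Mul(Add(-44, 99), 61) = Mul(55, 61) = 3355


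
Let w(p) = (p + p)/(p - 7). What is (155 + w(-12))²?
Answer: 8814961/361 ≈ 24418.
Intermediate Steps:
w(p) = 2*p/(-7 + p) (w(p) = (2*p)/(-7 + p) = 2*p/(-7 + p))
(155 + w(-12))² = (155 + 2*(-12)/(-7 - 12))² = (155 + 2*(-12)/(-19))² = (155 + 2*(-12)*(-1/19))² = (155 + 24/19)² = (2969/19)² = 8814961/361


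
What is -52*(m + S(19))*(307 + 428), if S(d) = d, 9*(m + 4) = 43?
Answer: -2267720/3 ≈ -7.5591e+5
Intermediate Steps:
m = 7/9 (m = -4 + (⅑)*43 = -4 + 43/9 = 7/9 ≈ 0.77778)
-52*(m + S(19))*(307 + 428) = -52*(7/9 + 19)*(307 + 428) = -9256*735/9 = -52*43610/3 = -2267720/3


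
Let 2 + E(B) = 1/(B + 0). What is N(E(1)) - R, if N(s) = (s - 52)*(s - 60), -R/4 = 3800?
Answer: 18433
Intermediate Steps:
R = -15200 (R = -4*3800 = -15200)
E(B) = -2 + 1/B (E(B) = -2 + 1/(B + 0) = -2 + 1/B)
N(s) = (-60 + s)*(-52 + s) (N(s) = (-52 + s)*(-60 + s) = (-60 + s)*(-52 + s))
N(E(1)) - R = (3120 + (-2 + 1/1)² - 112*(-2 + 1/1)) - 1*(-15200) = (3120 + (-2 + 1)² - 112*(-2 + 1)) + 15200 = (3120 + (-1)² - 112*(-1)) + 15200 = (3120 + 1 + 112) + 15200 = 3233 + 15200 = 18433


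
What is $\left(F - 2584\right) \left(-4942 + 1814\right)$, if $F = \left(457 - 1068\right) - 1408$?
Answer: $14398184$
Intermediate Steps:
$F = -2019$ ($F = -611 - 1408 = -2019$)
$\left(F - 2584\right) \left(-4942 + 1814\right) = \left(-2019 - 2584\right) \left(-4942 + 1814\right) = \left(-4603\right) \left(-3128\right) = 14398184$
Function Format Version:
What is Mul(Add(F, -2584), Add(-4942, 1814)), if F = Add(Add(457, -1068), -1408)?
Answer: 14398184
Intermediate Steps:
F = -2019 (F = Add(-611, -1408) = -2019)
Mul(Add(F, -2584), Add(-4942, 1814)) = Mul(Add(-2019, -2584), Add(-4942, 1814)) = Mul(-4603, -3128) = 14398184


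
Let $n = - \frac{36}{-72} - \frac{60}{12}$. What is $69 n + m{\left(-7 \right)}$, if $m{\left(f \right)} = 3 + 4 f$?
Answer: $- \frac{671}{2} \approx -335.5$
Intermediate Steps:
$n = - \frac{9}{2}$ ($n = \left(-36\right) \left(- \frac{1}{72}\right) - 5 = \frac{1}{2} - 5 = - \frac{9}{2} \approx -4.5$)
$69 n + m{\left(-7 \right)} = 69 \left(- \frac{9}{2}\right) + \left(3 + 4 \left(-7\right)\right) = - \frac{621}{2} + \left(3 - 28\right) = - \frac{621}{2} - 25 = - \frac{671}{2}$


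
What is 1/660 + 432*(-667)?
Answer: -190175039/660 ≈ -2.8814e+5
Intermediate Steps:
1/660 + 432*(-667) = 1/660 - 288144 = -190175039/660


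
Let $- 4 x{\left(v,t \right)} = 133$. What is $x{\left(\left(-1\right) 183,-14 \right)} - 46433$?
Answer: $- \frac{185865}{4} \approx -46466.0$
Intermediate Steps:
$x{\left(v,t \right)} = - \frac{133}{4}$ ($x{\left(v,t \right)} = \left(- \frac{1}{4}\right) 133 = - \frac{133}{4}$)
$x{\left(\left(-1\right) 183,-14 \right)} - 46433 = - \frac{133}{4} - 46433 = - \frac{185865}{4}$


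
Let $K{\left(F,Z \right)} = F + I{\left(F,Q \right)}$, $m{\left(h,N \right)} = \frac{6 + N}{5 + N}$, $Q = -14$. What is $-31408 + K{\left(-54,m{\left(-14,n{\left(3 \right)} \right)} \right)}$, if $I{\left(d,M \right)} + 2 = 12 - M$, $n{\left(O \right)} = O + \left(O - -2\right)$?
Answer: $-31438$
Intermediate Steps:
$n{\left(O \right)} = 2 + 2 O$ ($n{\left(O \right)} = O + \left(O + 2\right) = O + \left(2 + O\right) = 2 + 2 O$)
$I{\left(d,M \right)} = 10 - M$ ($I{\left(d,M \right)} = -2 - \left(-12 + M\right) = 10 - M$)
$m{\left(h,N \right)} = \frac{6 + N}{5 + N}$
$K{\left(F,Z \right)} = 24 + F$ ($K{\left(F,Z \right)} = F + \left(10 - -14\right) = F + \left(10 + 14\right) = F + 24 = 24 + F$)
$-31408 + K{\left(-54,m{\left(-14,n{\left(3 \right)} \right)} \right)} = -31408 + \left(24 - 54\right) = -31408 - 30 = -31438$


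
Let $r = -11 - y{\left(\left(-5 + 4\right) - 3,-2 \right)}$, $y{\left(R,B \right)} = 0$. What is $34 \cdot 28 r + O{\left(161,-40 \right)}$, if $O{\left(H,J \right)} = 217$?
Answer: $-10255$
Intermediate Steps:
$r = -11$ ($r = -11 - 0 = -11 + 0 = -11$)
$34 \cdot 28 r + O{\left(161,-40 \right)} = 34 \cdot 28 \left(-11\right) + 217 = 952 \left(-11\right) + 217 = -10472 + 217 = -10255$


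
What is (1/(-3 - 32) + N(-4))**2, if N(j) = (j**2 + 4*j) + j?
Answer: 19881/1225 ≈ 16.229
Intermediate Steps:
N(j) = j**2 + 5*j
(1/(-3 - 32) + N(-4))**2 = (1/(-3 - 32) - 4*(5 - 4))**2 = (1/(-35) - 4*1)**2 = (-1/35 - 4)**2 = (-141/35)**2 = 19881/1225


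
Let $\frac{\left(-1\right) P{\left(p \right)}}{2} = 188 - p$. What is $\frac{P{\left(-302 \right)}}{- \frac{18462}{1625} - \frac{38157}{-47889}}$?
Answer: $\frac{25421077500}{274040531} \approx 92.764$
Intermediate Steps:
$P{\left(p \right)} = -376 + 2 p$ ($P{\left(p \right)} = - 2 \left(188 - p\right) = -376 + 2 p$)
$\frac{P{\left(-302 \right)}}{- \frac{18462}{1625} - \frac{38157}{-47889}} = \frac{-376 + 2 \left(-302\right)}{- \frac{18462}{1625} - \frac{38157}{-47889}} = \frac{-376 - 604}{\left(-18462\right) \frac{1}{1625} - - \frac{12719}{15963}} = - \frac{980}{- \frac{18462}{1625} + \frac{12719}{15963}} = - \frac{980}{- \frac{274040531}{25939875}} = \left(-980\right) \left(- \frac{25939875}{274040531}\right) = \frac{25421077500}{274040531}$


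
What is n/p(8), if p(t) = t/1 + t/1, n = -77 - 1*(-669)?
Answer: 37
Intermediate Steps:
n = 592 (n = -77 + 669 = 592)
p(t) = 2*t (p(t) = t*1 + t*1 = t + t = 2*t)
n/p(8) = 592/(2*8) = 592/16 = (1/16)*592 = 37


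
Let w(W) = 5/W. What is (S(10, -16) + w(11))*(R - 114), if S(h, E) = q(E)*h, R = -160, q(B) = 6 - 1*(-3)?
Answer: -272630/11 ≈ -24785.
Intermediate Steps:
q(B) = 9 (q(B) = 6 + 3 = 9)
S(h, E) = 9*h
(S(10, -16) + w(11))*(R - 114) = (9*10 + 5/11)*(-160 - 114) = (90 + 5*(1/11))*(-274) = (90 + 5/11)*(-274) = (995/11)*(-274) = -272630/11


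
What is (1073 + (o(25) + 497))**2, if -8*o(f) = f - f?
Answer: 2464900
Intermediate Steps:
o(f) = 0 (o(f) = -(f - f)/8 = -1/8*0 = 0)
(1073 + (o(25) + 497))**2 = (1073 + (0 + 497))**2 = (1073 + 497)**2 = 1570**2 = 2464900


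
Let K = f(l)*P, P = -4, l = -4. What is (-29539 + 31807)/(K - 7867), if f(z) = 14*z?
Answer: -2268/7643 ≈ -0.29674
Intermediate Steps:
K = 224 (K = (14*(-4))*(-4) = -56*(-4) = 224)
(-29539 + 31807)/(K - 7867) = (-29539 + 31807)/(224 - 7867) = 2268/(-7643) = 2268*(-1/7643) = -2268/7643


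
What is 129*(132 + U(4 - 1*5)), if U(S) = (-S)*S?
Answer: 16899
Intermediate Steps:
U(S) = -S**2
129*(132 + U(4 - 1*5)) = 129*(132 - (4 - 1*5)**2) = 129*(132 - (4 - 5)**2) = 129*(132 - 1*(-1)**2) = 129*(132 - 1*1) = 129*(132 - 1) = 129*131 = 16899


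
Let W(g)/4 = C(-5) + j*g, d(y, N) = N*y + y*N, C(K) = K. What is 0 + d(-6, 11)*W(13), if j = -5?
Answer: 36960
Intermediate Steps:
d(y, N) = 2*N*y (d(y, N) = N*y + N*y = 2*N*y)
W(g) = -20 - 20*g (W(g) = 4*(-5 - 5*g) = -20 - 20*g)
0 + d(-6, 11)*W(13) = 0 + (2*11*(-6))*(-20 - 20*13) = 0 - 132*(-20 - 260) = 0 - 132*(-280) = 0 + 36960 = 36960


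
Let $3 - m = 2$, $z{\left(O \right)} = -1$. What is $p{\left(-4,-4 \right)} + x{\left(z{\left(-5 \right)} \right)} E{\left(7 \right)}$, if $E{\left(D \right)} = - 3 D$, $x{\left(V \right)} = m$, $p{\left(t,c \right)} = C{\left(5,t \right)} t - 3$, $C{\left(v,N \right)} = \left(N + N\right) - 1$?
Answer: $12$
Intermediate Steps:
$C{\left(v,N \right)} = -1 + 2 N$ ($C{\left(v,N \right)} = 2 N - 1 = -1 + 2 N$)
$p{\left(t,c \right)} = -3 + t \left(-1 + 2 t\right)$ ($p{\left(t,c \right)} = \left(-1 + 2 t\right) t - 3 = t \left(-1 + 2 t\right) - 3 = -3 + t \left(-1 + 2 t\right)$)
$m = 1$ ($m = 3 - 2 = 1$)
$x{\left(V \right)} = 1$
$p{\left(-4,-4 \right)} + x{\left(z{\left(-5 \right)} \right)} E{\left(7 \right)} = \left(-3 - 4 \left(-1 + 2 \left(-4\right)\right)\right) + 1 \left(\left(-3\right) 7\right) = \left(-3 - 4 \left(-1 - 8\right)\right) + 1 \left(-21\right) = \left(-3 - -36\right) - 21 = \left(-3 + 36\right) - 21 = 33 - 21 = 12$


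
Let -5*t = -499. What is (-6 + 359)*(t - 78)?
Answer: 38477/5 ≈ 7695.4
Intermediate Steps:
t = 499/5 (t = -1/5*(-499) = 499/5 ≈ 99.800)
(-6 + 359)*(t - 78) = (-6 + 359)*(499/5 - 78) = 353*(109/5) = 38477/5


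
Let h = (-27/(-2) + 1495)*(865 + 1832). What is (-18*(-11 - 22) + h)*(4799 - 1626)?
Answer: 25821991401/2 ≈ 1.2911e+10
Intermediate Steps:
h = 8136849/2 (h = (-27*(-½) + 1495)*2697 = (27/2 + 1495)*2697 = (3017/2)*2697 = 8136849/2 ≈ 4.0684e+6)
(-18*(-11 - 22) + h)*(4799 - 1626) = (-18*(-11 - 22) + 8136849/2)*(4799 - 1626) = (-18*(-33) + 8136849/2)*3173 = (594 + 8136849/2)*3173 = (8138037/2)*3173 = 25821991401/2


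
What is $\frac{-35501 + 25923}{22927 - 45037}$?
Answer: $\frac{4789}{11055} \approx 0.4332$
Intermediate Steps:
$\frac{-35501 + 25923}{22927 - 45037} = - \frac{9578}{22927 - 45037} = - \frac{9578}{-22110} = \left(-9578\right) \left(- \frac{1}{22110}\right) = \frac{4789}{11055}$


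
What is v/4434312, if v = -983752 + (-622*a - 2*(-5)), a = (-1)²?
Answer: -246091/1108578 ≈ -0.22199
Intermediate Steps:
a = 1
v = -984364 (v = -983752 + (-622*1 - 2*(-5)) = -983752 + (-622 + 10) = -983752 - 612 = -984364)
v/4434312 = -984364/4434312 = -984364*1/4434312 = -246091/1108578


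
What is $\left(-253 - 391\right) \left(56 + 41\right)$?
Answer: $-62468$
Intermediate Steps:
$\left(-253 - 391\right) \left(56 + 41\right) = \left(-644\right) 97 = -62468$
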